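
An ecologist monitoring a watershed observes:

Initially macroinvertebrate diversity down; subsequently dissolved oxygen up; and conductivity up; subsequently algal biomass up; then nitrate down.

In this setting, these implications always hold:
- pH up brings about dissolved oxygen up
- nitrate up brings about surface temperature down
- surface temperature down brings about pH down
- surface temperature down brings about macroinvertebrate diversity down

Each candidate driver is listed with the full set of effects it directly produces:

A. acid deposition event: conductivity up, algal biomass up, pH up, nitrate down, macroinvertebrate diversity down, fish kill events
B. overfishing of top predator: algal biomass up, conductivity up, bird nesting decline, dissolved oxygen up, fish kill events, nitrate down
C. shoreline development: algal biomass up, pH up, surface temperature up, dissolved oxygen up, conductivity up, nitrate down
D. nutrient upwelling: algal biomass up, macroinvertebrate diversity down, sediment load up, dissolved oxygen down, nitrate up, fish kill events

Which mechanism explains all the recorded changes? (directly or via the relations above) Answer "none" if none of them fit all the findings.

Checking each candidate against the observations:
(A) acid deposition event — accounts for every observation (dissolved oxygen up through pH up → dissolved oxygen up)
(B) overfishing of top predator — macroinvertebrate diversity down NO; dissolved oxygen up yes; conductivity up yes; algal biomass up yes; nitrate down yes
(C) shoreline development — does not account for macroinvertebrate diversity down
(D) nutrient upwelling — macroinvertebrate diversity down yes; dissolved oxygen up NO; conductivity up NO; algal biomass up yes; nitrate down NO
(A) is the only candidate with no mismatches.

A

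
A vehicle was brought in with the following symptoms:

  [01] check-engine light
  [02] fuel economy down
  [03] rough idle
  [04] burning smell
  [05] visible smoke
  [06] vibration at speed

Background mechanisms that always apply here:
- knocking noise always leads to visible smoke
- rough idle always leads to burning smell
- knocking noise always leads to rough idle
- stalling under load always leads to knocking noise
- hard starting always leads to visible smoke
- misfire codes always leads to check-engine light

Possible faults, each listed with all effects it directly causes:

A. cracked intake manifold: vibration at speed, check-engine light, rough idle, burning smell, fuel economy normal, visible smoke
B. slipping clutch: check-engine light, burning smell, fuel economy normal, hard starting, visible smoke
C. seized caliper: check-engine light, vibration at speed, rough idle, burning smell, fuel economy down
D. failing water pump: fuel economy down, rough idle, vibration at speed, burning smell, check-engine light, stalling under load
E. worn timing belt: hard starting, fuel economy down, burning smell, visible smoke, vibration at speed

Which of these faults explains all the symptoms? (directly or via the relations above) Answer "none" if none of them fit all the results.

D

Per-candidate check:
(A) cracked intake manifold — check-engine light match; fuel economy down miss; rough idle match; burning smell match; visible smoke match; vibration at speed match
(B) slipping clutch — fails on fuel economy down, rough idle, vibration at speed (predicts fuel economy normal, not fuel economy down)
(C) seized caliper — check-engine light match; fuel economy down match; rough idle match; burning smell match; visible smoke miss; vibration at speed match
(D) failing water pump — accounts for every observation (visible smoke through stalling under load → knocking noise → visible smoke)
(E) worn timing belt — check-engine light miss; fuel economy down match; rough idle miss; burning smell match; visible smoke match; vibration at speed match
(D) is the only candidate with no mismatches.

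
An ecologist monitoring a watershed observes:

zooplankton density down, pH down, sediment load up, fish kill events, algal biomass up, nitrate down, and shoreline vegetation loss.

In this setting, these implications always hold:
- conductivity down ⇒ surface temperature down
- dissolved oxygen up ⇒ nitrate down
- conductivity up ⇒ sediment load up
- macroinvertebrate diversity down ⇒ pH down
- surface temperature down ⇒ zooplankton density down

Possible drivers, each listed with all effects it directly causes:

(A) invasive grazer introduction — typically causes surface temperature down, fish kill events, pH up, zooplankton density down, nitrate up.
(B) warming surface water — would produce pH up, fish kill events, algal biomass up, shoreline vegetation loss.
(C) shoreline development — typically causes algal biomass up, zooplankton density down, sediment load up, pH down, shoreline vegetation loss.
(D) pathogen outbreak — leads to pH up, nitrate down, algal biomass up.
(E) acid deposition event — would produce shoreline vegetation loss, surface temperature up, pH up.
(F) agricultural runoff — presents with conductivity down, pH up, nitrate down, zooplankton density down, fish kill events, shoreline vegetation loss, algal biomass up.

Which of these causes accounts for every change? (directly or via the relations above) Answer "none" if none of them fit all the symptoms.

Per-candidate check:
(A) invasive grazer introduction — fails on pH down, sediment load up, algal biomass up, nitrate down, shoreline vegetation loss (predicts pH up, not pH down; predicts nitrate up, not nitrate down)
(B) warming surface water — fails on zooplankton density down, pH down, sediment load up, nitrate down (predicts pH up, not pH down)
(C) shoreline development — zooplankton density down yes; pH down yes; sediment load up yes; fish kill events NO; algal biomass up yes; nitrate down NO; shoreline vegetation loss yes
(D) pathogen outbreak — fails on zooplankton density down, pH down, sediment load up, fish kill events, shoreline vegetation loss (predicts pH up, not pH down)
(E) acid deposition event — fails on zooplankton density down, pH down, sediment load up, fish kill events, algal biomass up, nitrate down (predicts pH up, not pH down)
(F) agricultural runoff — fails on pH down, sediment load up (predicts pH up, not pH down)
None of the listed candidates fits everything.

none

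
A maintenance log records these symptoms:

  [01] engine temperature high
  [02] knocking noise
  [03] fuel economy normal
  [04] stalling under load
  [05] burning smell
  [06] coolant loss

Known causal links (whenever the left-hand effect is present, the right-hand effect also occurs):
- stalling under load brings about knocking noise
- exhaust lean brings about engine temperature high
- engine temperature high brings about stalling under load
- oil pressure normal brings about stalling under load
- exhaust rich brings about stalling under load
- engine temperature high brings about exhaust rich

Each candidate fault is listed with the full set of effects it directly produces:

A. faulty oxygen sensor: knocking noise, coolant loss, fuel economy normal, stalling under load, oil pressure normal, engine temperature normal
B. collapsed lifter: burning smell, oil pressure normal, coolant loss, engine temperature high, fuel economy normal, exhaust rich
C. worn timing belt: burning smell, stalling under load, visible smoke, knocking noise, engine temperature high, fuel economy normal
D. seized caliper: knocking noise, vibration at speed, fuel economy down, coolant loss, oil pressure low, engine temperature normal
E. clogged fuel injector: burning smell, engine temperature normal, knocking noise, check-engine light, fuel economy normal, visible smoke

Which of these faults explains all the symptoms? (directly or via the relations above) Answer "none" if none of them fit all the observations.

B

Testing each hypothesis:
(A) faulty oxygen sensor — fails on engine temperature high, burning smell (predicts engine temperature normal, not engine temperature high)
(B) collapsed lifter — engine temperature high yes; knocking noise yes (through oil pressure normal → stalling under load → knocking noise); fuel economy normal yes; stalling under load yes (through oil pressure normal → stalling under load); burning smell yes; coolant loss yes
(C) worn timing belt — does not account for coolant loss
(D) seized caliper — engine temperature high NO; knocking noise yes; fuel economy normal NO; stalling under load NO; burning smell NO; coolant loss yes
(E) clogged fuel injector — fails on engine temperature high, stalling under load, coolant loss (predicts engine temperature normal, not engine temperature high)
(B) alone accounts for all the evidence.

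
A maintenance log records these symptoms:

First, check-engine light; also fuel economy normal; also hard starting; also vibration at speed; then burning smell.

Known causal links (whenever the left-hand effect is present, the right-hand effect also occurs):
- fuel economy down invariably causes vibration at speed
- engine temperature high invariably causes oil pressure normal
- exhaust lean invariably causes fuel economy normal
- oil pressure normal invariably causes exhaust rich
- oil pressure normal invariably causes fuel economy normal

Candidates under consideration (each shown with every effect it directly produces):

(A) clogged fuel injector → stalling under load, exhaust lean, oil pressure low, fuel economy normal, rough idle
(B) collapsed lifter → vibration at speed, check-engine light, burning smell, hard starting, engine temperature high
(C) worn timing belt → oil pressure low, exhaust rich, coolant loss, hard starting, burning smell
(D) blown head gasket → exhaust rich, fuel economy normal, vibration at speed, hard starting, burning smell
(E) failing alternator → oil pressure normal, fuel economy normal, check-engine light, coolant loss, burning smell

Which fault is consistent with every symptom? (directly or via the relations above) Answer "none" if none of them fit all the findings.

B

Testing each hypothesis:
(A) clogged fuel injector — does not account for check-engine light, hard starting, vibration at speed, burning smell
(B) collapsed lifter — check-engine light +; fuel economy normal + (through engine temperature high → oil pressure normal → fuel economy normal); hard starting +; vibration at speed +; burning smell +
(C) worn timing belt — check-engine light -; fuel economy normal -; hard starting +; vibration at speed -; burning smell +
(D) blown head gasket — does not account for check-engine light
(E) failing alternator — check-engine light +; fuel economy normal +; hard starting -; vibration at speed -; burning smell +
(B) alone accounts for all the evidence.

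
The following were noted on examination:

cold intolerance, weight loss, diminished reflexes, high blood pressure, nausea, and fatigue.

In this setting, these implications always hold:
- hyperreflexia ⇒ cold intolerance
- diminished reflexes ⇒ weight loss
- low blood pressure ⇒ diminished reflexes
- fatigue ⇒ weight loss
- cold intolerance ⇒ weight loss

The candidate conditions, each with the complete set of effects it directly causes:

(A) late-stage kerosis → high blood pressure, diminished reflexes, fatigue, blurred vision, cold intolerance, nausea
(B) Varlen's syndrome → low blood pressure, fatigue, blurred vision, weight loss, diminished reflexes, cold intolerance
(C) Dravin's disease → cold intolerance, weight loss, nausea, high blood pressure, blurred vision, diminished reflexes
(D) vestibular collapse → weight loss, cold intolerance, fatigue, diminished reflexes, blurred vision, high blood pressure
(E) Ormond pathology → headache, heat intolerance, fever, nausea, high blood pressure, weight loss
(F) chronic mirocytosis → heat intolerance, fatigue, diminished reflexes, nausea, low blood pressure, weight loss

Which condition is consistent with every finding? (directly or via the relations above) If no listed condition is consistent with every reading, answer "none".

Checking each candidate against the observations:
(A) late-stage kerosis — cold intolerance yes; weight loss yes (via fatigue → weight loss); diminished reflexes yes; high blood pressure yes; nausea yes; fatigue yes
(B) Varlen's syndrome — fails on high blood pressure, nausea (predicts low blood pressure, not high blood pressure)
(C) Dravin's disease — cold intolerance yes; weight loss yes; diminished reflexes yes; high blood pressure yes; nausea yes; fatigue NO
(D) vestibular collapse — cold intolerance yes; weight loss yes; diminished reflexes yes; high blood pressure yes; nausea NO; fatigue yes
(E) Ormond pathology — cold intolerance NO; weight loss yes; diminished reflexes NO; high blood pressure yes; nausea yes; fatigue NO
(F) chronic mirocytosis — fails on cold intolerance, high blood pressure (predicts heat intolerance, not cold intolerance; predicts low blood pressure, not high blood pressure)
(A) alone accounts for all the evidence.

A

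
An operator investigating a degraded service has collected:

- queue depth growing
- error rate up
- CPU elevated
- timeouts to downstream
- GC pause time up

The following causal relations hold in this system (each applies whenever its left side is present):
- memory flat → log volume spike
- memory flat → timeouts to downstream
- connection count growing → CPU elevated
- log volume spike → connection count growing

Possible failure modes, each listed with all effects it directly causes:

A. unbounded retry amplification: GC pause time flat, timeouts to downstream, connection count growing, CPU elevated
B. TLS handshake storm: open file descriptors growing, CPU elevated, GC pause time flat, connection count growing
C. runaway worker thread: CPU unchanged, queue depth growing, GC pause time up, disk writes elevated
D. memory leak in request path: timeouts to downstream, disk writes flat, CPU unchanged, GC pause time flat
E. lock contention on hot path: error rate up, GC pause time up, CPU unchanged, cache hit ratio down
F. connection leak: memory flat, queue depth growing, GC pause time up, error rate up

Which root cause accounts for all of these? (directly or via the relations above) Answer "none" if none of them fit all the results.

Checking each candidate against the observations:
(A) unbounded retry amplification — queue depth growing ✗; error rate up ✗; CPU elevated ✓; timeouts to downstream ✓; GC pause time up ✗
(B) TLS handshake storm — queue depth growing ✗; error rate up ✗; CPU elevated ✓; timeouts to downstream ✗; GC pause time up ✗
(C) runaway worker thread — queue depth growing ✓; error rate up ✗; CPU elevated ✗; timeouts to downstream ✗; GC pause time up ✓
(D) memory leak in request path — queue depth growing ✗; error rate up ✗; CPU elevated ✗; timeouts to downstream ✓; GC pause time up ✗
(E) lock contention on hot path — queue depth growing ✗; error rate up ✓; CPU elevated ✗; timeouts to downstream ✗; GC pause time up ✓
(F) connection leak — accounts for every observation (CPU elevated via memory flat → log volume spike → connection count growing → CPU elevated)
(F) is the only candidate with no mismatches.

F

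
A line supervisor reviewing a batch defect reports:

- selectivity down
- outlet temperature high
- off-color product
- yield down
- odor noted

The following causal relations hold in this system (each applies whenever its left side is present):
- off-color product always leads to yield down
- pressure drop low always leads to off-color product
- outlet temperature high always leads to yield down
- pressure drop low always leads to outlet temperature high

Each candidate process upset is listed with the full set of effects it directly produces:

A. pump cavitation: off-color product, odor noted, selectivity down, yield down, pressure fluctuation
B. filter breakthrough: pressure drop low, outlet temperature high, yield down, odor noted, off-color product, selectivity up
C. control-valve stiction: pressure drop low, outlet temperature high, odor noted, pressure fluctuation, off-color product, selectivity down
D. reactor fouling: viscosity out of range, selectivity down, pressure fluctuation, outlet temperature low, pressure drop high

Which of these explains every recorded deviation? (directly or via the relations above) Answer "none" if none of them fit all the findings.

C

Testing each hypothesis:
(A) pump cavitation — selectivity down match; outlet temperature high miss; off-color product match; yield down match; odor noted match
(B) filter breakthrough — selectivity down miss; outlet temperature high match; off-color product match; yield down match; odor noted match
(C) control-valve stiction — accounts for every observation (yield down by off-color product → yield down)
(D) reactor fouling — fails on outlet temperature high, off-color product, yield down, odor noted (predicts outlet temperature low, not outlet temperature high)
Only (C) is consistent with every observation.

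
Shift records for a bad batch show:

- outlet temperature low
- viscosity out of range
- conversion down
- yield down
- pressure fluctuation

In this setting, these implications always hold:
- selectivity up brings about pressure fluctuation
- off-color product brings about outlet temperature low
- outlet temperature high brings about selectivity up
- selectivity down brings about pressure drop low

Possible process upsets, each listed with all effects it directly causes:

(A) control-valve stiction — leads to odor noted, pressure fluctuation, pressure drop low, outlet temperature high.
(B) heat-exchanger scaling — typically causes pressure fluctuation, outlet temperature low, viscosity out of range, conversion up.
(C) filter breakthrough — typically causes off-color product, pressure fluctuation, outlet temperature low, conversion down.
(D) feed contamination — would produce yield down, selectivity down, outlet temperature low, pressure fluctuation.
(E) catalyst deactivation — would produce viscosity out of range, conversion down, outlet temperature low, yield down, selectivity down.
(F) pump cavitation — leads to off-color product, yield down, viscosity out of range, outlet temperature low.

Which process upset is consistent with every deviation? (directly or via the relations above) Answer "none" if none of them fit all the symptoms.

For each candidate, compare predicted effects to what was observed:
(A) control-valve stiction — fails on outlet temperature low, viscosity out of range, conversion down, yield down (predicts outlet temperature high, not outlet temperature low)
(B) heat-exchanger scaling — outlet temperature low match; viscosity out of range match; conversion down miss; yield down miss; pressure fluctuation match
(C) filter breakthrough — outlet temperature low match; viscosity out of range miss; conversion down match; yield down miss; pressure fluctuation match
(D) feed contamination — outlet temperature low match; viscosity out of range miss; conversion down miss; yield down match; pressure fluctuation match
(E) catalyst deactivation — outlet temperature low match; viscosity out of range match; conversion down match; yield down match; pressure fluctuation miss
(F) pump cavitation — does not account for conversion down, pressure fluctuation
None of the listed candidates fits everything.

none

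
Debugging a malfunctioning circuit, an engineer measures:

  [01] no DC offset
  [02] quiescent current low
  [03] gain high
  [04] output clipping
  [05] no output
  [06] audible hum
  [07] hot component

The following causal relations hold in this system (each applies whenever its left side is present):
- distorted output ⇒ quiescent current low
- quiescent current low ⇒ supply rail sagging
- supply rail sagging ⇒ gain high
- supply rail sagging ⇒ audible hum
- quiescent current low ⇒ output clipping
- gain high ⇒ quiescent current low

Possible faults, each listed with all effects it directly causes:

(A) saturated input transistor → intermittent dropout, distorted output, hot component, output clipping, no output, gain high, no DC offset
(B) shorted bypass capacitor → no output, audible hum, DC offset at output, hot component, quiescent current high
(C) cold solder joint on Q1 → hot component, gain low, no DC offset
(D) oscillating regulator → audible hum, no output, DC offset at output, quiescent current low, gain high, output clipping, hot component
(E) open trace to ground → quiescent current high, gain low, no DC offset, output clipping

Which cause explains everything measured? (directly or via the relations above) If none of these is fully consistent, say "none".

Testing each hypothesis:
(A) saturated input transistor — no DC offset +; quiescent current low + (by distorted output → quiescent current low); gain high +; output clipping +; no output +; audible hum + (by distorted output → quiescent current low → supply rail sagging → audible hum); hot component +
(B) shorted bypass capacitor — no DC offset -; quiescent current low -; gain high -; output clipping -; no output +; audible hum +; hot component +
(C) cold solder joint on Q1 — fails on quiescent current low, gain high, output clipping, no output, audible hum (predicts gain low, not gain high)
(D) oscillating regulator — no DC offset -; quiescent current low +; gain high +; output clipping +; no output +; audible hum +; hot component +
(E) open trace to ground — no DC offset +; quiescent current low -; gain high -; output clipping +; no output -; audible hum -; hot component -
(A) is the only candidate with no mismatches.

A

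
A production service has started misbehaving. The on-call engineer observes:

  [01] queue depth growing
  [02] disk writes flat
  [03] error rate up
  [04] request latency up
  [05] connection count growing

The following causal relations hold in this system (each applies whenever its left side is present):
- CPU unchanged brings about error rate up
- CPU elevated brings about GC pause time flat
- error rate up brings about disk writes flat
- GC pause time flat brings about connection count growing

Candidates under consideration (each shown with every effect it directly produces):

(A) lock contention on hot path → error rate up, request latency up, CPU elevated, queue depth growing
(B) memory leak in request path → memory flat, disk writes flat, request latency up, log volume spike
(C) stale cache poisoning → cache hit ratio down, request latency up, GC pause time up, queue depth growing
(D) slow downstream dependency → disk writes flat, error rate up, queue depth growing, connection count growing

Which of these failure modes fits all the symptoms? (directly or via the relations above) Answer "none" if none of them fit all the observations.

Testing each hypothesis:
(A) lock contention on hot path — queue depth growing match; disk writes flat match (via error rate up → disk writes flat); error rate up match; request latency up match; connection count growing match (via CPU elevated → GC pause time flat → connection count growing)
(B) memory leak in request path — queue depth growing miss; disk writes flat match; error rate up miss; request latency up match; connection count growing miss
(C) stale cache poisoning — queue depth growing match; disk writes flat miss; error rate up miss; request latency up match; connection count growing miss
(D) slow downstream dependency — does not account for request latency up
(A) alone accounts for all the evidence.

A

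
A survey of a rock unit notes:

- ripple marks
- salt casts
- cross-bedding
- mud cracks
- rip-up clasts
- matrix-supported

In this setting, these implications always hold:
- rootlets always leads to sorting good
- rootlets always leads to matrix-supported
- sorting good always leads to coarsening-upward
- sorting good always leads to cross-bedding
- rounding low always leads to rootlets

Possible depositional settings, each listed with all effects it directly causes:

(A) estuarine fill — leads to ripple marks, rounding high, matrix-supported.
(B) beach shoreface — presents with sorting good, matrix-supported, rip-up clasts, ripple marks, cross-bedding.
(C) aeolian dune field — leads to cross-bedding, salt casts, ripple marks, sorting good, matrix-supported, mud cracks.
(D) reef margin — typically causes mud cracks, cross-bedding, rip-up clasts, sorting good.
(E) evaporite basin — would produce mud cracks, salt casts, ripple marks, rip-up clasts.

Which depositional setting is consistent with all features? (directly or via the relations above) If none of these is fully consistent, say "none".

Testing each hypothesis:
(A) estuarine fill — does not account for salt casts, cross-bedding, mud cracks, rip-up clasts
(B) beach shoreface — does not account for salt casts, mud cracks
(C) aeolian dune field — ripple marks ✓; salt casts ✓; cross-bedding ✓; mud cracks ✓; rip-up clasts ✗; matrix-supported ✓
(D) reef margin — does not account for ripple marks, salt casts, matrix-supported
(E) evaporite basin — ripple marks ✓; salt casts ✓; cross-bedding ✗; mud cracks ✓; rip-up clasts ✓; matrix-supported ✗
No candidate is consistent with all observations.

none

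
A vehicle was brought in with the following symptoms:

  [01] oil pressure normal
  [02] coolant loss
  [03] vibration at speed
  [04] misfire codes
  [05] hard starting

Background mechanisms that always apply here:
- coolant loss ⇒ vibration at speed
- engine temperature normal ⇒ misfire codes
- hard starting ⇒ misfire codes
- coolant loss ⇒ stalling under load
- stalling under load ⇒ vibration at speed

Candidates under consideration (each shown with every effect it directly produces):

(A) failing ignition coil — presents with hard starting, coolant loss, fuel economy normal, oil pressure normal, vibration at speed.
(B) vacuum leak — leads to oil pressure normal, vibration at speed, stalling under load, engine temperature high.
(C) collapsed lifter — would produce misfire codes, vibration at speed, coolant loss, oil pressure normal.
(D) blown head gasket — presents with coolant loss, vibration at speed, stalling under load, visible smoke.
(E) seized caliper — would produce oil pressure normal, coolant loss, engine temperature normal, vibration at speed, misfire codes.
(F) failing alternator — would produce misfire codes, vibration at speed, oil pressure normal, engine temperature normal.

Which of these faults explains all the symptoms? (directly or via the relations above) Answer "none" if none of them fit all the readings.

Checking each candidate against the observations:
(A) failing ignition coil — accounts for every observation (misfire codes by hard starting → misfire codes)
(B) vacuum leak — oil pressure normal match; coolant loss miss; vibration at speed match; misfire codes miss; hard starting miss
(C) collapsed lifter — does not account for hard starting
(D) blown head gasket — oil pressure normal miss; coolant loss match; vibration at speed match; misfire codes miss; hard starting miss
(E) seized caliper — does not account for hard starting
(F) failing alternator — oil pressure normal match; coolant loss miss; vibration at speed match; misfire codes match; hard starting miss
(A) alone accounts for all the evidence.

A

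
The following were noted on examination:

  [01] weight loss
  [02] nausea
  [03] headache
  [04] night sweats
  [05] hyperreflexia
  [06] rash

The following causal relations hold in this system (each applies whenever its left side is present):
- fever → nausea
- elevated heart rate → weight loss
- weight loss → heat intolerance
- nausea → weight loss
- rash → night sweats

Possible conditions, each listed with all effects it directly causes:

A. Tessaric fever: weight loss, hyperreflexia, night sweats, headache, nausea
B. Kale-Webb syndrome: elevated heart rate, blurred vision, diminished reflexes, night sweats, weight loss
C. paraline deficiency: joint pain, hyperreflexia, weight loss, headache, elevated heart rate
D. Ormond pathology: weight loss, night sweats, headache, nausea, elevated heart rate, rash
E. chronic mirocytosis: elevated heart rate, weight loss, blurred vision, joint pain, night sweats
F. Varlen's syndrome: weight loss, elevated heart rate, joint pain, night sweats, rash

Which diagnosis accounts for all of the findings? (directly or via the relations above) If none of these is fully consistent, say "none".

none

Per-candidate check:
(A) Tessaric fever — does not account for rash
(B) Kale-Webb syndrome — weight loss yes; nausea NO; headache NO; night sweats yes; hyperreflexia NO; rash NO
(C) paraline deficiency — does not account for nausea, night sweats, rash
(D) Ormond pathology — does not account for hyperreflexia
(E) chronic mirocytosis — does not account for nausea, headache, hyperreflexia, rash
(F) Varlen's syndrome — weight loss yes; nausea NO; headache NO; night sweats yes; hyperreflexia NO; rash yes
None of the listed candidates fits everything.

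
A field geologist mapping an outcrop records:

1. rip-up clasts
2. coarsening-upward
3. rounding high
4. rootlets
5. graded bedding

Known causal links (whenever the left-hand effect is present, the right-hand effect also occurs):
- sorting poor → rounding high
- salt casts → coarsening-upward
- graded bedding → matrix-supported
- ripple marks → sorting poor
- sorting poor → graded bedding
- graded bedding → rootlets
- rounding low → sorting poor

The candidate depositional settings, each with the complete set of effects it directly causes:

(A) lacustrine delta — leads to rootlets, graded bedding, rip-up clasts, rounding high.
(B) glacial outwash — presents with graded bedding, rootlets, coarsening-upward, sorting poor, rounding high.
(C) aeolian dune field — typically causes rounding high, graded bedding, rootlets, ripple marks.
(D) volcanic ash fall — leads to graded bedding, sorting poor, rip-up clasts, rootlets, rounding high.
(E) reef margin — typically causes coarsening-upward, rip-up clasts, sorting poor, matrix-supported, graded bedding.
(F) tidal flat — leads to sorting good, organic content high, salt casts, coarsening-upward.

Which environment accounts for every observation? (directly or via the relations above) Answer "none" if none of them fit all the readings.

E

For each candidate, compare predicted effects to what was observed:
(A) lacustrine delta — rip-up clasts +; coarsening-upward -; rounding high +; rootlets +; graded bedding +
(B) glacial outwash — does not account for rip-up clasts
(C) aeolian dune field — does not account for rip-up clasts, coarsening-upward
(D) volcanic ash fall — does not account for coarsening-upward
(E) reef margin — rip-up clasts +; coarsening-upward +; rounding high + (through sorting poor → rounding high); rootlets + (through graded bedding → rootlets); graded bedding +
(F) tidal flat — does not account for rip-up clasts, rounding high, rootlets, graded bedding
(E) alone accounts for all the evidence.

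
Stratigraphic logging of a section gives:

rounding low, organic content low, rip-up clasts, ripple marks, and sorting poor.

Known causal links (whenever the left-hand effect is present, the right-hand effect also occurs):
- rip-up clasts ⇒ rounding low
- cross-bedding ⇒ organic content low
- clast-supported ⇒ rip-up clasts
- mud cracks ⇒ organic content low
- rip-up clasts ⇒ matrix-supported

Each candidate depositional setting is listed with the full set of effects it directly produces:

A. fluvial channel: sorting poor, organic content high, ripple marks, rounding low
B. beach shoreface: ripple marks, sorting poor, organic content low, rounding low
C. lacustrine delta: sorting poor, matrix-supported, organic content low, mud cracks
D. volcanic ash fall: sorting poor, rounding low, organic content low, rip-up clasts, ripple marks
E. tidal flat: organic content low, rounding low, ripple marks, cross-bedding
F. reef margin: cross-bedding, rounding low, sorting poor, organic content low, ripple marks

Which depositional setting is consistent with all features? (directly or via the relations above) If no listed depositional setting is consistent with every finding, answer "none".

D

Testing each hypothesis:
(A) fluvial channel — rounding low +; organic content low -; rip-up clasts -; ripple marks +; sorting poor +
(B) beach shoreface — does not account for rip-up clasts
(C) lacustrine delta — rounding low -; organic content low +; rip-up clasts -; ripple marks -; sorting poor +
(D) volcanic ash fall — rounding low +; organic content low +; rip-up clasts +; ripple marks +; sorting poor +
(E) tidal flat — does not account for rip-up clasts, sorting poor
(F) reef margin — rounding low +; organic content low +; rip-up clasts -; ripple marks +; sorting poor +
(D) alone accounts for all the evidence.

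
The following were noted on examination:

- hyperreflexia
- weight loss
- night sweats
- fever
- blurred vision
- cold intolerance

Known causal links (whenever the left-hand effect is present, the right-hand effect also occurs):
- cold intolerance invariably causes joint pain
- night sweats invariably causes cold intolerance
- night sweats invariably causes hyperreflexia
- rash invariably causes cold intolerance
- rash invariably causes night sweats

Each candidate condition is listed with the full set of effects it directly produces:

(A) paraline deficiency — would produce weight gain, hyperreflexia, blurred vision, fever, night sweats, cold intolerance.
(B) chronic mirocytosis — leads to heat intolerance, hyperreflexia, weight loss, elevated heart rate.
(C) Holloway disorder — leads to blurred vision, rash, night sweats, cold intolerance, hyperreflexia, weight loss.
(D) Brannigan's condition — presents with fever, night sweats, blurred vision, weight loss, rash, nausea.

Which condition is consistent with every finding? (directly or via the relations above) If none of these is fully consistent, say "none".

D

Checking each candidate against the observations:
(A) paraline deficiency — hyperreflexia yes; weight loss NO; night sweats yes; fever yes; blurred vision yes; cold intolerance yes
(B) chronic mirocytosis — hyperreflexia yes; weight loss yes; night sweats NO; fever NO; blurred vision NO; cold intolerance NO
(C) Holloway disorder — hyperreflexia yes; weight loss yes; night sweats yes; fever NO; blurred vision yes; cold intolerance yes
(D) Brannigan's condition — hyperreflexia yes (via night sweats → hyperreflexia); weight loss yes; night sweats yes; fever yes; blurred vision yes; cold intolerance yes (via rash → cold intolerance)
(D) is the only candidate with no mismatches.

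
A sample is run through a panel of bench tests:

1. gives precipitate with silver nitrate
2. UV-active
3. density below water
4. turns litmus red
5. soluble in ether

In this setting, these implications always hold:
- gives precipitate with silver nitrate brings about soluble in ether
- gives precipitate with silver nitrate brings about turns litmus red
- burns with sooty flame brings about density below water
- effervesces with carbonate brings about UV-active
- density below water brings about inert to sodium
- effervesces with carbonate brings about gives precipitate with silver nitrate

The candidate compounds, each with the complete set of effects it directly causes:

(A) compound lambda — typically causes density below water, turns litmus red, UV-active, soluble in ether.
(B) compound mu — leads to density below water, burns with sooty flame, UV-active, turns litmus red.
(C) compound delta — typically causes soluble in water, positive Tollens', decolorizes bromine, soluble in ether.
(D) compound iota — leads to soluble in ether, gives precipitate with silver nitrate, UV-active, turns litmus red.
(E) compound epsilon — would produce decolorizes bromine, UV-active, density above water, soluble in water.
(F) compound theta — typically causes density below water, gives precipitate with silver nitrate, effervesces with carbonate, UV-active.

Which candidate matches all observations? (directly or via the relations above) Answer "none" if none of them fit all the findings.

F

Testing each hypothesis:
(A) compound lambda — does not account for gives precipitate with silver nitrate
(B) compound mu — gives precipitate with silver nitrate NO; UV-active yes; density below water yes; turns litmus red yes; soluble in ether NO
(C) compound delta — gives precipitate with silver nitrate NO; UV-active NO; density below water NO; turns litmus red NO; soluble in ether yes
(D) compound iota — gives precipitate with silver nitrate yes; UV-active yes; density below water NO; turns litmus red yes; soluble in ether yes
(E) compound epsilon — fails on gives precipitate with silver nitrate, density below water, turns litmus red, soluble in ether (predicts density above water, not density below water)
(F) compound theta — gives precipitate with silver nitrate yes; UV-active yes; density below water yes; turns litmus red yes (via gives precipitate with silver nitrate → turns litmus red); soluble in ether yes (via gives precipitate with silver nitrate → soluble in ether)
(F) alone accounts for all the evidence.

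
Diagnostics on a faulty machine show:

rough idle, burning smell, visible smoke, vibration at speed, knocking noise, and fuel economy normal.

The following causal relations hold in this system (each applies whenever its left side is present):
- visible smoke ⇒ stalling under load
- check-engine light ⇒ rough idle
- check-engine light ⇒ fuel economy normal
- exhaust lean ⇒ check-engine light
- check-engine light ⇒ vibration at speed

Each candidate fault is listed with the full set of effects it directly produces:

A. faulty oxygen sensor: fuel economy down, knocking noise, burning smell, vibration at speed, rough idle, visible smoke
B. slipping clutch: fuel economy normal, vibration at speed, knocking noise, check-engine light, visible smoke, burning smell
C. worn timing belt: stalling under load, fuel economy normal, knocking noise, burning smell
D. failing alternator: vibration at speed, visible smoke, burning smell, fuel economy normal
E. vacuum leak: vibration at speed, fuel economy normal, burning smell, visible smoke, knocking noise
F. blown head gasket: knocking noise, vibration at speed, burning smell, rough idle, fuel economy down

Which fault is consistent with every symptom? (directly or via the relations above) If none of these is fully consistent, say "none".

B

Testing each hypothesis:
(A) faulty oxygen sensor — fails on fuel economy normal (predicts fuel economy down, not fuel economy normal)
(B) slipping clutch — accounts for every observation (rough idle through check-engine light → rough idle)
(C) worn timing belt — does not account for rough idle, visible smoke, vibration at speed
(D) failing alternator — does not account for rough idle, knocking noise
(E) vacuum leak — does not account for rough idle
(F) blown head gasket — rough idle yes; burning smell yes; visible smoke NO; vibration at speed yes; knocking noise yes; fuel economy normal NO
(B) alone accounts for all the evidence.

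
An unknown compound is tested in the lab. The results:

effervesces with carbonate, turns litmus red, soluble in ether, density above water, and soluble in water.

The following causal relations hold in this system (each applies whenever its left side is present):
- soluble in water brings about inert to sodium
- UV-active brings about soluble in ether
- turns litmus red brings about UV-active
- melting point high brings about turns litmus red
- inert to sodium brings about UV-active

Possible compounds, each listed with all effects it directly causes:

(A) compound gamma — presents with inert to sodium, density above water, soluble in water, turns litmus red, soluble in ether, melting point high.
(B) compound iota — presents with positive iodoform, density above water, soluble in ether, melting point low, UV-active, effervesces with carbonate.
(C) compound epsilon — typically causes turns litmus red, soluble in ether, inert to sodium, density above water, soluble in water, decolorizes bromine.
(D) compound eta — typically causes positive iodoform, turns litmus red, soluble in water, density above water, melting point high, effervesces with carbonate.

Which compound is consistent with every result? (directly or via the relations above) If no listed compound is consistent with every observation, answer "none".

Per-candidate check:
(A) compound gamma — effervesces with carbonate -; turns litmus red +; soluble in ether +; density above water +; soluble in water +
(B) compound iota — does not account for turns litmus red, soluble in water
(C) compound epsilon — does not account for effervesces with carbonate
(D) compound eta — accounts for every observation (soluble in ether via turns litmus red → UV-active → soluble in ether)
(D) alone accounts for all the evidence.

D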